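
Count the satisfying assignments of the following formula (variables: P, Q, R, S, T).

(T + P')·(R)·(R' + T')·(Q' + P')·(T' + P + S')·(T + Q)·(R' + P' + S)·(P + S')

1

There are 2^5 = 32 truth assignments over (P, Q, R, S, T).
Split on Q. With Q = 1, the clauses containing Q are satisfied and Q' drops from the rest; 1 of the 2^4 = 16 assignments to the other variables satisfy what remains.
With Q = 0, by the same count on the reduced clause set, 0 assignments work.
Total: 1 + 0 = 1.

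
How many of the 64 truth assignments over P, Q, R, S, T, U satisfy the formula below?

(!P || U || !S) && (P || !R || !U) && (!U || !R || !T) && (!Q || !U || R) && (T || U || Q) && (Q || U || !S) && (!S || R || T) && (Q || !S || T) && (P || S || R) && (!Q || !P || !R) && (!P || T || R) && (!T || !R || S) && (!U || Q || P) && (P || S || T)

8

There are 2^6 = 64 truth assignments over (P, Q, R, S, T, U).
Split on R. With R = true, the clauses containing R are satisfied and !R drops from the rest; 3 of the 2^5 = 32 assignments to the other variables satisfy what remains.
With R = false, by the same count on the reduced clause set, 5 assignments work.
Total: 3 + 5 = 8.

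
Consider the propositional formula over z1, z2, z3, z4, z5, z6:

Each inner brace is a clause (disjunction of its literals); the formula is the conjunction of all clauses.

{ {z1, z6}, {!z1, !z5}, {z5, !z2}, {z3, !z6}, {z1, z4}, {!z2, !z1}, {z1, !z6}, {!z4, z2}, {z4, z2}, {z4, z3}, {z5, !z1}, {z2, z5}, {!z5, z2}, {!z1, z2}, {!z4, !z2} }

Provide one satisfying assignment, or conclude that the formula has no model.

UNSATISFIABLE

Try z1 = true.
Unit clause (!z5) forces z5 = false.
Now (z5) is unsatisfied and unit — conflict.
So z1 must be the other value — set z1 = false.
Unit clause (z6) forces z6 = true.
Now (!z6) is unsatisfied and unit — conflict.
Either choice for z1 ends in contradiction.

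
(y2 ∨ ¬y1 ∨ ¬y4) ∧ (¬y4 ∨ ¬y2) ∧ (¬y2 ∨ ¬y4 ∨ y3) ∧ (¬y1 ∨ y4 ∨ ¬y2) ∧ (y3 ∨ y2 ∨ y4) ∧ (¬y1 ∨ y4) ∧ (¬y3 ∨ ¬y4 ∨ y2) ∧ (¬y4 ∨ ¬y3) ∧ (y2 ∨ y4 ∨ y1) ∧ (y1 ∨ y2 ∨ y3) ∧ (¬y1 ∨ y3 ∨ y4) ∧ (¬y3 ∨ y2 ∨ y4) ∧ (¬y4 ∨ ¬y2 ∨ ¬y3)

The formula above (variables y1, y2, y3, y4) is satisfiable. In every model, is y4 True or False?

Suppose y4 = True.
The clause (¬y2) is unit, so y2 = False.
The clause (¬y1) is unit, so y1 = False.
The clause (¬y3) is unit, so y3 = False.
Now (y3) is unsatisfied and unit — conflict.
So every satisfying assignment has y4 = False.

False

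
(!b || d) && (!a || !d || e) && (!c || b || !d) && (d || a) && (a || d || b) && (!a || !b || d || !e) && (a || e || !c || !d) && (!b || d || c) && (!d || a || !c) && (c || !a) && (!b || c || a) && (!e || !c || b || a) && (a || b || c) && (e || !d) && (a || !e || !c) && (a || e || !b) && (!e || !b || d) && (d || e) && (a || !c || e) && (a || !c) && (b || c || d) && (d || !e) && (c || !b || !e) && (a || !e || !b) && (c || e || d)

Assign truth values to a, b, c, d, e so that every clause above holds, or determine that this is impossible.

Branch on b: set b = true.
The clause (d) is unit, so d = true.
The clause (e) is unit, so e = true.
The clause (c) is unit, so c = true.
The clause (a) is unit, so a = true.
This assignment satisfies each clause.

a ↦ true; b ↦ true; c ↦ true; d ↦ true; e ↦ true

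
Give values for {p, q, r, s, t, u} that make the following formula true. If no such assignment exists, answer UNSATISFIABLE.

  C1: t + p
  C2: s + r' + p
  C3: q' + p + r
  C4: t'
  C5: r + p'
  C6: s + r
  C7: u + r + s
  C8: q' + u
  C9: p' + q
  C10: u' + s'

Unit clause (t') forces t = 0.
Unit clause (p) forces p = 1.
Unit clause (r) forces r = 1.
Unit clause (q) forces q = 1.
Unit clause (u) forces u = 1.
Unit clause (s') forces s = 0.
All clauses are satisfied.

p=1,  q=1,  r=1,  s=0,  t=0,  u=1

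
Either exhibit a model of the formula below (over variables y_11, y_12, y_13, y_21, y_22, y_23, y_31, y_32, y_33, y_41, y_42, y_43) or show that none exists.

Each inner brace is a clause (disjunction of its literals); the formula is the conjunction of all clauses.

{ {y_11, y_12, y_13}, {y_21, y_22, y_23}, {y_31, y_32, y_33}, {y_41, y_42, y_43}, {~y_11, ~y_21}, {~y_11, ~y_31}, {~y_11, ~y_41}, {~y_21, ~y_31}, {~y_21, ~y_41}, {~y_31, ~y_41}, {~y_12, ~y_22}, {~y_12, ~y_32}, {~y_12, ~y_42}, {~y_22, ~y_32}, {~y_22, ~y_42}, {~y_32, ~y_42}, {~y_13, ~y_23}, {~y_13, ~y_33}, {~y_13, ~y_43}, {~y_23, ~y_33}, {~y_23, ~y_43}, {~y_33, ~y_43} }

Suppose y_11 = 0.
Suppose y_12 = 1.
(~y_22) alone gives y_22 = 0.
(~y_32) alone gives y_32 = 0.
(~y_42) alone gives y_42 = 0.
Suppose y_21 = 1.
(~y_31) alone gives y_31 = 0.
(y_33) alone gives y_33 = 1.
(~y_41) alone gives y_41 = 0.
(y_43) alone gives y_43 = 1.
But (~y_43) is also a unit clause — contradiction.
So y_21 must be the other value — set y_21 = 0.
(y_23) alone gives y_23 = 1.
(~y_13) alone gives y_13 = 0.
(~y_33) alone gives y_33 = 0.
(y_31) alone gives y_31 = 1.
(~y_41) alone gives y_41 = 0.
(y_43) alone gives y_43 = 1.
But (~y_43) is also a unit clause — contradiction.
Either choice for y_21 ends in contradiction.
So y_12 must be the other value — set y_12 = 0.
(y_13) alone gives y_13 = 1.
(~y_23) alone gives y_23 = 0.
(~y_33) alone gives y_33 = 0.
(~y_43) alone gives y_43 = 0.
Suppose y_21 = 1.
(~y_31) alone gives y_31 = 0.
(y_32) alone gives y_32 = 1.
(~y_41) alone gives y_41 = 0.
(y_42) alone gives y_42 = 1.
But (~y_42) is also a unit clause — contradiction.
So y_21 must be the other value — set y_21 = 0.
(y_22) alone gives y_22 = 1.
(~y_32) alone gives y_32 = 0.
(y_31) alone gives y_31 = 1.
(~y_41) alone gives y_41 = 0.
(y_42) alone gives y_42 = 1.
But (~y_42) is also a unit clause — contradiction.
Either choice for y_21 ends in contradiction.
Either choice for y_12 ends in contradiction.
So y_11 must be the other value — set y_11 = 1.
(~y_21) alone gives y_21 = 0.
(~y_31) alone gives y_31 = 0.
(~y_41) alone gives y_41 = 0.
Suppose y_22 = 1.
(~y_12) alone gives y_12 = 0.
(~y_32) alone gives y_32 = 0.
(y_33) alone gives y_33 = 1.
(~y_42) alone gives y_42 = 0.
(y_43) alone gives y_43 = 1.
But (~y_43) is also a unit clause — contradiction.
So y_22 must be the other value — set y_22 = 0.
(y_23) alone gives y_23 = 1.
(~y_13) alone gives y_13 = 0.
(~y_33) alone gives y_33 = 0.
(y_32) alone gives y_32 = 1.
(~y_12) alone gives y_12 = 0.
(~y_42) alone gives y_42 = 0.
(y_43) alone gives y_43 = 1.
But (~y_43) is also a unit clause — contradiction.
Either choice for y_22 ends in contradiction.
Either choice for y_11 ends in contradiction.

UNSATISFIABLE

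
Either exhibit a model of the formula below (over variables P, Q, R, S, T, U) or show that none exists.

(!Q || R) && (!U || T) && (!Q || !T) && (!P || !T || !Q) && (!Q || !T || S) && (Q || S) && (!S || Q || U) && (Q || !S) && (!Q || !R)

Suppose Q = false.
(S) alone gives S = true.
Now (!S) is unsatisfied and unit — conflict.
That branch fails; take Q = true instead.
(R) alone gives R = true.
Now (!R) is unsatisfied and unit — conflict.
Neither Q = true nor Q = false works.

UNSATISFIABLE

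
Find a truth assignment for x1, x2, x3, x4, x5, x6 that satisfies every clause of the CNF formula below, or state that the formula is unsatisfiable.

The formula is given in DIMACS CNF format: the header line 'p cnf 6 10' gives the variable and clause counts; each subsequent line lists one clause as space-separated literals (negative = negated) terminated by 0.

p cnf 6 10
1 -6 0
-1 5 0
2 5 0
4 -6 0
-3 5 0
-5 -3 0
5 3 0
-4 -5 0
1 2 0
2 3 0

x1 ↦ False; x2 ↦ True; x3 ↦ False; x4 ↦ False; x5 ↦ True; x6 ↦ False

Try x1 = False.
From the singleton clause (¬x6), x6 = False.
From the singleton clause (x2), x2 = True.
Try x3 = False.
From the singleton clause (x5), x5 = True.
From the singleton clause (¬x4), x4 = False.
Every clause now holds.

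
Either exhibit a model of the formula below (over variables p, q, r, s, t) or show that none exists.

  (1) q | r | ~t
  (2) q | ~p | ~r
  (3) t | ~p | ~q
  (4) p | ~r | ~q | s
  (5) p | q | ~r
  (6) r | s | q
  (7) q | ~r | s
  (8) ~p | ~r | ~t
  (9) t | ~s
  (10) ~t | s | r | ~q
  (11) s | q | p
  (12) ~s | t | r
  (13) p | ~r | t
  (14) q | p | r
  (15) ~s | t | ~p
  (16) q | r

p: 0; q: 1; r: 0; s: 1; t: 1

Branch on t: set t = 1.
Branch on q: set q = 1.
Branch on p: set p = 0.
Branch on r: set r = 0.
From the singleton clause (s), s = 1.
Every clause now holds.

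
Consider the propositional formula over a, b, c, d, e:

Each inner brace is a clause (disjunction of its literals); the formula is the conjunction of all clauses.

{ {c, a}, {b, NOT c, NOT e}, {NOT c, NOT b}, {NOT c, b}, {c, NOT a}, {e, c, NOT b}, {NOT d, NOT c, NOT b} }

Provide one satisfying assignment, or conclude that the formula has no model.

Branch on c: set c = true.
(NOT b) alone gives b = false.
Now (b) is unsatisfied and unit — conflict.
Undo c and try c = false.
(a) alone gives a = true.
Now (NOT a) is unsatisfied and unit — conflict.
Both values of c lead to a conflict.

UNSATISFIABLE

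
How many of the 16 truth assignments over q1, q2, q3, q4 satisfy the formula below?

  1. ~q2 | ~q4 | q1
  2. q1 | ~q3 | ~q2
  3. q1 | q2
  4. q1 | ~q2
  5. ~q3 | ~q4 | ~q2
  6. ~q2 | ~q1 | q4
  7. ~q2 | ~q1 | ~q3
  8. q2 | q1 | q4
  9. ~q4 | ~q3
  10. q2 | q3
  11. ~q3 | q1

2

There are 2^4 = 16 truth assignments over (q1, q2, q3, q4).
Check each against the 11 clauses (columns in the order q1, q2, q3, q4):
  F F F F  ✗ fails (q1 | q2)
  F F F T  ✗ fails (q1 | q2)
  F F T F  ✗ fails (q1 | q2)
  F F T T  ✗ fails (q1 | q2)
  F T F F  ✗ fails (q1 | ~q2)
  F T F T  ✗ fails (~q2 | ~q4 | q1)
  F T T F  ✗ fails (q1 | ~q3 | ~q2)
  F T T T  ✗ fails (~q2 | ~q4 | q1)
  T F F F  ✗ fails (q2 | q3)
  T F F T  ✗ fails (q2 | q3)
  T F T F  ✓ satisfies all
  T F T T  ✗ fails (~q4 | ~q3)
  T T F F  ✗ fails (~q2 | ~q1 | q4)
  T T F T  ✓ satisfies all
  T T T F  ✗ fails (~q2 | ~q1 | q4)
  T T T T  ✗ fails (~q3 | ~q4 | ~q2)
2 of the 16 rows are models.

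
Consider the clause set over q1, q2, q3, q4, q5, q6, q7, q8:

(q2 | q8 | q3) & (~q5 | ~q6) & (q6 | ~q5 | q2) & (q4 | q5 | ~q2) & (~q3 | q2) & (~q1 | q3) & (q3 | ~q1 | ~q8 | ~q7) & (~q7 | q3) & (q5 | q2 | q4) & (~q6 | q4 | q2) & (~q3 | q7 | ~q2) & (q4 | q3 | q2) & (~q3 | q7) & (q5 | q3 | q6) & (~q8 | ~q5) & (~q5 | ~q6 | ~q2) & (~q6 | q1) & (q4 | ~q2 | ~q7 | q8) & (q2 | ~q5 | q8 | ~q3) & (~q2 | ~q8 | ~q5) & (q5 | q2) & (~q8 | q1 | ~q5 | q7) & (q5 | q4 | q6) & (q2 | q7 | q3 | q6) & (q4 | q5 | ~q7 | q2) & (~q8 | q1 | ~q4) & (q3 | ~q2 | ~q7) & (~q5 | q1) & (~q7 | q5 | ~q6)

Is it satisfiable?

Yes, satisfiable

Suppose q5 = 0.
The clause (q2) is unit, so q2 = 1.
The clause (q4) is unit, so q4 = 1.
Suppose q1 = 1.
The clause (q3) is unit, so q3 = 1.
The clause (q7) is unit, so q7 = 1.
The clause (~q6) is unit, so q6 = 0.
All clauses hold; q8 can take either value.
A satisfying assignment: q1: 1,  q2: 1,  q3: 1,  q4: 1,  q5: 0,  q6: 0,  q7: 1,  q8: 1.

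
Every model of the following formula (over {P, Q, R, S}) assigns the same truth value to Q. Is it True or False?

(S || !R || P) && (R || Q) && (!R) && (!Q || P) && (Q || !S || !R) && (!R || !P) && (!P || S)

Suppose Q = false.
From the singleton clause (R), R = true.
Now (!R) is unsatisfied and unit — conflict.
So every satisfying assignment has Q = True.

True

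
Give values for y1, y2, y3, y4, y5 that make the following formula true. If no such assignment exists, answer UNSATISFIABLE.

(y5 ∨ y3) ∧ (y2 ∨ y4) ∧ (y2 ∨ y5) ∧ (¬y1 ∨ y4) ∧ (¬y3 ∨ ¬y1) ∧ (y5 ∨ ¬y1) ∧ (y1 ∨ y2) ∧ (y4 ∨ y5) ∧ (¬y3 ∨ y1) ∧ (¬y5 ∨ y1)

y1=True; y2=True; y3=False; y4=True; y5=True

Try y5 = True.
Unit clause (y1) forces y1 = True.
Unit clause (y4) forces y4 = True.
Unit clause (¬y3) forces y3 = False.
Every clause is now satisfied; y2 is unconstrained.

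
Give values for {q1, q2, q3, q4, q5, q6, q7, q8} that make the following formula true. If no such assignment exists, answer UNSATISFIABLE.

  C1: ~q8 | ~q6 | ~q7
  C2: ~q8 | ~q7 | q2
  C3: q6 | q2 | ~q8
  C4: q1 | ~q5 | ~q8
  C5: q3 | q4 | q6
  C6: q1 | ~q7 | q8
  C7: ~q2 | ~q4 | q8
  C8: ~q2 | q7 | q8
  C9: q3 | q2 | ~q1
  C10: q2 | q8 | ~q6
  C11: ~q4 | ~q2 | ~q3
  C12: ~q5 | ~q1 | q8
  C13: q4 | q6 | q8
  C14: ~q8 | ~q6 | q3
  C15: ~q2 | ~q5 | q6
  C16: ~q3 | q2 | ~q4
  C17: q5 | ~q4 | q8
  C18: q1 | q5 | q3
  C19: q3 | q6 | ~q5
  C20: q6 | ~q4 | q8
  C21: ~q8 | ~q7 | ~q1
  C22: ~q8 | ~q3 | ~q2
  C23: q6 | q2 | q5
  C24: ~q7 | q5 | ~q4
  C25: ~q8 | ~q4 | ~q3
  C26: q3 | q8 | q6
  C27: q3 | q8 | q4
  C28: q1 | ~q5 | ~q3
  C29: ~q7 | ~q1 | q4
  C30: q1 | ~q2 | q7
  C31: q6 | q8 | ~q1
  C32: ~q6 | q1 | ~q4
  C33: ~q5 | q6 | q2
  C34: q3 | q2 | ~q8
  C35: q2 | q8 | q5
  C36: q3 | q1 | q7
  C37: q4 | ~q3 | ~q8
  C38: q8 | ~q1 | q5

Try q8 = 1.
Try q6 = 0.
The clause (q2) is unit, so q2 = 1.
The clause (~q5) is unit, so q5 = 0.
The clause (~q3) is unit, so q3 = 0.
The clause (q4) is unit, so q4 = 1.
The clause (q1) is unit, so q1 = 1.
The clause (~q7) is unit, so q7 = 0.
All clauses are satisfied.

q1: 1, q2: 1, q3: 0, q4: 1, q5: 0, q6: 0, q7: 0, q8: 1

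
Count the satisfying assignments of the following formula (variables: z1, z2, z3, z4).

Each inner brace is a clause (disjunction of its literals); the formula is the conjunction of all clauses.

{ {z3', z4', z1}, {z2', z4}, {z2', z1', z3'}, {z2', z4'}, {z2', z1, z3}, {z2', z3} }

7

There are 2^4 = 16 truth assignments over (z1, z2, z3, z4).
Check each against the 6 clauses (columns in the order z1, z2, z3, z4):
  F F F F  ✓ satisfies all
  F F F T  ✓ satisfies all
  F F T F  ✓ satisfies all
  F F T T  ✗ fails (z3' + z4' + z1)
  F T F F  ✗ fails (z2' + z4)
  F T F T  ✗ fails (z2' + z4')
  F T T F  ✗ fails (z2' + z4)
  F T T T  ✗ fails (z3' + z4' + z1)
  T F F F  ✓ satisfies all
  T F F T  ✓ satisfies all
  T F T F  ✓ satisfies all
  T F T T  ✓ satisfies all
  T T F F  ✗ fails (z2' + z4)
  T T F T  ✗ fails (z2' + z4')
  T T T F  ✗ fails (z2' + z4)
  T T T T  ✗ fails (z2' + z1' + z3')
7 of the 16 rows are models.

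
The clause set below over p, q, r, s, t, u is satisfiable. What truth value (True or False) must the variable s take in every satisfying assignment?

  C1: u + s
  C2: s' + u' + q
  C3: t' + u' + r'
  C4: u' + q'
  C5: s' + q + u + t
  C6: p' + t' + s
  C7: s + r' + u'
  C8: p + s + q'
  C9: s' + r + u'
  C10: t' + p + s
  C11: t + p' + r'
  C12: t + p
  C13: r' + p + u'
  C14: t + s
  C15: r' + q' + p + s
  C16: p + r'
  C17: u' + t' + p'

True

Suppose s = 0.
From the singleton clause (u), u = 1.
From the singleton clause (q'), q = 0.
From the singleton clause (r'), r = 0.
From the singleton clause (t), t = 1.
From the singleton clause (p'), p = 0.
But (p) is also a unit clause — contradiction.
So every satisfying assignment has s = True.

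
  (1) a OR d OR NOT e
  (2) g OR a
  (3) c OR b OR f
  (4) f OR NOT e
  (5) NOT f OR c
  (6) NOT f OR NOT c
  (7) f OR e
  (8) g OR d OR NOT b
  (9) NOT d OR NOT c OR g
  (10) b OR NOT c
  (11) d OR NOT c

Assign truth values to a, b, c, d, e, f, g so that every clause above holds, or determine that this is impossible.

Suppose g = true.
Suppose f = true.
From the singleton clause (c), c = true.
That conflicts with the unit clause (NOT c).
That branch fails; take f = false instead.
From the singleton clause (NOT e), e = false.
That conflicts with the unit clause (e).
Neither f = true nor f = false works.
That branch fails; take g = false instead.
From the singleton clause (a), a = true.
Suppose f = true.
From the singleton clause (c), c = true.
That conflicts with the unit clause (NOT c).
That branch fails; take f = false instead.
From the singleton clause (NOT e), e = false.
That conflicts with the unit clause (e).
Neither f = true nor f = false works.
Neither g = true nor g = false works.

UNSATISFIABLE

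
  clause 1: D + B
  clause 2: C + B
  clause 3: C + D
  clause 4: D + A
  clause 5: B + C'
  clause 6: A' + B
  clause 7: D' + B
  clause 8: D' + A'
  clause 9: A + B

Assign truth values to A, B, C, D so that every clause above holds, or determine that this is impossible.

A=0; B=1; C=0; D=1

Try D = 1.
(B) alone gives B = 1.
(A') alone gives A = 0.
All clauses hold; C can take either value.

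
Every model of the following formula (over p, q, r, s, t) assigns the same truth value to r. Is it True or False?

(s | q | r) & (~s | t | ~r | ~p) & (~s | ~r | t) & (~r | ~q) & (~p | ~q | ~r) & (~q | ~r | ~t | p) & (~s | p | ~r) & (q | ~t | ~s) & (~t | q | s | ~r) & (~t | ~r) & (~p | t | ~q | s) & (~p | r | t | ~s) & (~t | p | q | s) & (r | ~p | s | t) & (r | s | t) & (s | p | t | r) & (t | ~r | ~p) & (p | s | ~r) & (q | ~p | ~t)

Suppose r = 1.
From the singleton clause (~q), q = 0.
From the singleton clause (~t), t = 0.
From the singleton clause (~s), s = 0.
From the singleton clause (~p), p = 0.
But (p) is also a unit clause — contradiction.
So every satisfying assignment has r = False.

False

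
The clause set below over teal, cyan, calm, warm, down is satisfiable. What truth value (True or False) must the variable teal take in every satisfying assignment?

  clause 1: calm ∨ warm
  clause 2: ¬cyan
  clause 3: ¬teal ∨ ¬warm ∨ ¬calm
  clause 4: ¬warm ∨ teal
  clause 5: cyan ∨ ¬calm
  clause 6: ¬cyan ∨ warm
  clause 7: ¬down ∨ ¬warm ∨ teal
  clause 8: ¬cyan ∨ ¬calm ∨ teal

Suppose teal = False.
From the singleton clause (¬cyan), cyan = False.
From the singleton clause (¬warm), warm = False.
From the singleton clause (calm), calm = True.
That conflicts with the unit clause (¬calm).
So every satisfying assignment has teal = True.

True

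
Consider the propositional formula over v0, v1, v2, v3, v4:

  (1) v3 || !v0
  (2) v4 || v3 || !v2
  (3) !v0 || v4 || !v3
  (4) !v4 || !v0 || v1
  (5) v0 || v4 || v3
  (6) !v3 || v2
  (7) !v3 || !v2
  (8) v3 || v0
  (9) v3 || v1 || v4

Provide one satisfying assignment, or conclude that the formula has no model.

Try v3 = true.
The clause (v2) is unit, so v2 = true.
But (!v2) is also a unit clause — contradiction.
Backtrack on v3: now try v3 = false.
The clause (!v0) is unit, so v0 = false.
But (v0) is also a unit clause — contradiction.
Neither v3 = true nor v3 = false works.

UNSATISFIABLE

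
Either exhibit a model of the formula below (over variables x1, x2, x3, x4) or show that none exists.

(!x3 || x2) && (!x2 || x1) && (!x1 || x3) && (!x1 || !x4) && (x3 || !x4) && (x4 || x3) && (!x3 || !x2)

Case x3 = false:
The clause (!x1) is unit, so x1 = false.
The clause (!x2) is unit, so x2 = false.
The clause (!x4) is unit, so x4 = false.
Now (x4) is unsatisfied and unit — conflict.
That branch fails; take x3 = true instead.
The clause (x2) is unit, so x2 = true.
Now (!x2) is unsatisfied and unit — conflict.
Either choice for x3 ends in contradiction.

UNSATISFIABLE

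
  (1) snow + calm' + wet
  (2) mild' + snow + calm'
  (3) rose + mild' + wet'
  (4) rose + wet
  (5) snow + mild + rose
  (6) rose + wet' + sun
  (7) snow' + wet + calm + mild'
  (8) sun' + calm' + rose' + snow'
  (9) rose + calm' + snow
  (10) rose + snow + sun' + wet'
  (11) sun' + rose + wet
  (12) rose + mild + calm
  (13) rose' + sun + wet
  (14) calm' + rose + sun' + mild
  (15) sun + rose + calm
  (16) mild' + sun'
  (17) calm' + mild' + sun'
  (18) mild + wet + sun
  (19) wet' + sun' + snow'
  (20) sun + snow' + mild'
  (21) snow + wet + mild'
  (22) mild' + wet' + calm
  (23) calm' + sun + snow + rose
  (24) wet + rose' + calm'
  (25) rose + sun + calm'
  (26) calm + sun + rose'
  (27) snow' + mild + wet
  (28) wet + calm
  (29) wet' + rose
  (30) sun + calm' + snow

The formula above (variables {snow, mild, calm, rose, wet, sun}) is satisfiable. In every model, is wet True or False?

True

Suppose wet = 0.
The clause (rose) is unit, so rose = 1.
The clause (sun) is unit, so sun = 1.
The clause (mild') is unit, so mild = 0.
The clause (calm') is unit, so calm = 0.
Now (calm) is unsatisfied and unit — conflict.
So every satisfying assignment has wet = True.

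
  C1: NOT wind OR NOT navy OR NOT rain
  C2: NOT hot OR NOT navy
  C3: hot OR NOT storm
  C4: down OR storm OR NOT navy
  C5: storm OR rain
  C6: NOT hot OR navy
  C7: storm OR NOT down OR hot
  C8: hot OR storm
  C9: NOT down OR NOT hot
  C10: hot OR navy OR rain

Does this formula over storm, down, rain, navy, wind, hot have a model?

Try hot = false.
The clause (NOT storm) is unit, so storm = false.
That conflicts with the unit clause (storm).
Undo hot and try hot = true.
The clause (NOT navy) is unit, so navy = false.
That conflicts with the unit clause (navy).
Either choice for hot ends in contradiction.
No assignment satisfies every clause.

Unsatisfiable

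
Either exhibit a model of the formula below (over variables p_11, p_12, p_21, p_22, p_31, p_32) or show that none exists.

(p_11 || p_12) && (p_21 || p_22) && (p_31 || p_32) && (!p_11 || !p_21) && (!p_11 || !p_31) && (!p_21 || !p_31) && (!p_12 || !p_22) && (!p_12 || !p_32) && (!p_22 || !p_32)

Suppose p_11 = true.
Unit clause (!p_21) forces p_21 = false.
Unit clause (p_22) forces p_22 = true.
Unit clause (!p_31) forces p_31 = false.
Unit clause (p_32) forces p_32 = true.
That conflicts with the unit clause (!p_32).
So p_11 must be the other value — set p_11 = false.
Unit clause (p_12) forces p_12 = true.
Unit clause (!p_22) forces p_22 = false.
Unit clause (p_21) forces p_21 = true.
Unit clause (!p_31) forces p_31 = false.
Unit clause (p_32) forces p_32 = true.
That conflicts with the unit clause (!p_32).
Neither p_11 = true nor p_11 = false works.

UNSATISFIABLE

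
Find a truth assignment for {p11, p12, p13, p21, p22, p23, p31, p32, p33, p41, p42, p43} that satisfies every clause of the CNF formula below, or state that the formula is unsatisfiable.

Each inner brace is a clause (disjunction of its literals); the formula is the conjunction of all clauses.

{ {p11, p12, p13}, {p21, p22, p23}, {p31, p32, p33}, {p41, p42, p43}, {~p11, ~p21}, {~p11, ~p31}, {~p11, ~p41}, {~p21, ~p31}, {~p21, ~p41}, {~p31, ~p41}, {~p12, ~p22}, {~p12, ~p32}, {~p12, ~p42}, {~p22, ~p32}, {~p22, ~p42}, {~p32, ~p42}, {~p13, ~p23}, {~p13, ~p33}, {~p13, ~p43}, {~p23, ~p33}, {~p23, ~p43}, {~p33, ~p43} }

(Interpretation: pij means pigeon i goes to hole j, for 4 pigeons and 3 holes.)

Suppose p11 = 0.
Suppose p12 = 1.
From the singleton clause (~p22), p22 = 0.
From the singleton clause (~p32), p32 = 0.
From the singleton clause (~p42), p42 = 0.
Suppose p21 = 1.
From the singleton clause (~p31), p31 = 0.
From the singleton clause (p33), p33 = 1.
From the singleton clause (~p41), p41 = 0.
From the singleton clause (p43), p43 = 1.
That conflicts with the unit clause (~p43).
That branch fails; take p21 = 0 instead.
From the singleton clause (p23), p23 = 1.
From the singleton clause (~p13), p13 = 0.
From the singleton clause (~p33), p33 = 0.
From the singleton clause (p31), p31 = 1.
From the singleton clause (~p41), p41 = 0.
From the singleton clause (p43), p43 = 1.
That conflicts with the unit clause (~p43).
Both values of p21 lead to a conflict.
That branch fails; take p12 = 0 instead.
From the singleton clause (p13), p13 = 1.
From the singleton clause (~p23), p23 = 0.
From the singleton clause (~p33), p33 = 0.
From the singleton clause (~p43), p43 = 0.
Suppose p21 = 1.
From the singleton clause (~p31), p31 = 0.
From the singleton clause (p32), p32 = 1.
From the singleton clause (~p41), p41 = 0.
From the singleton clause (p42), p42 = 1.
That conflicts with the unit clause (~p42).
That branch fails; take p21 = 0 instead.
From the singleton clause (p22), p22 = 1.
From the singleton clause (~p32), p32 = 0.
From the singleton clause (p31), p31 = 1.
From the singleton clause (~p41), p41 = 0.
From the singleton clause (p42), p42 = 1.
That conflicts with the unit clause (~p42).
Both values of p21 lead to a conflict.
Both values of p12 lead to a conflict.
That branch fails; take p11 = 1 instead.
From the singleton clause (~p21), p21 = 0.
From the singleton clause (~p31), p31 = 0.
From the singleton clause (~p41), p41 = 0.
Suppose p22 = 1.
From the singleton clause (~p12), p12 = 0.
From the singleton clause (~p32), p32 = 0.
From the singleton clause (p33), p33 = 1.
From the singleton clause (~p42), p42 = 0.
From the singleton clause (p43), p43 = 1.
That conflicts with the unit clause (~p43).
That branch fails; take p22 = 0 instead.
From the singleton clause (p23), p23 = 1.
From the singleton clause (~p13), p13 = 0.
From the singleton clause (~p33), p33 = 0.
From the singleton clause (p32), p32 = 1.
From the singleton clause (~p12), p12 = 0.
From the singleton clause (~p42), p42 = 0.
From the singleton clause (p43), p43 = 1.
That conflicts with the unit clause (~p43).
Both values of p22 lead to a conflict.
Both values of p11 lead to a conflict.

UNSATISFIABLE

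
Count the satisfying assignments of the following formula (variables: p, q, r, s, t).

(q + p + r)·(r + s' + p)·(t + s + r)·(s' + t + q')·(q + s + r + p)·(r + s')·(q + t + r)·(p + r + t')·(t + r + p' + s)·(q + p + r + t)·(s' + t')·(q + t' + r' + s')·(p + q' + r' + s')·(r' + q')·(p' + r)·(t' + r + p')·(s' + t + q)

4

There are 2^5 = 32 truth assignments over (p, q, r, s, t).
Split on s. With s = 1, the clauses containing s are satisfied and s' drops from the rest; 0 of the 2^4 = 16 assignments to the other variables satisfy what remains.
With s = 0, by the same count on the reduced clause set, 4 assignments work.
(One model: p=F, q=F, r=T, s=F, t=F.)
Total: 0 + 4 = 4.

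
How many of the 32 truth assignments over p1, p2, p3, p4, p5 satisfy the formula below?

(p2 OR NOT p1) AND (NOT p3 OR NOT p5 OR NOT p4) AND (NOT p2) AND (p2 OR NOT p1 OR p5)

7

There are 2^5 = 32 truth assignments over (p1, p2, p3, p4, p5).
Split on p3. With p3 = true, the clauses containing p3 are satisfied and NOT p3 drops from the rest; 3 of the 2^4 = 16 assignments to the other variables satisfy what remains.
With p3 = false, by the same count on the reduced clause set, 4 assignments work.
Total: 3 + 4 = 7.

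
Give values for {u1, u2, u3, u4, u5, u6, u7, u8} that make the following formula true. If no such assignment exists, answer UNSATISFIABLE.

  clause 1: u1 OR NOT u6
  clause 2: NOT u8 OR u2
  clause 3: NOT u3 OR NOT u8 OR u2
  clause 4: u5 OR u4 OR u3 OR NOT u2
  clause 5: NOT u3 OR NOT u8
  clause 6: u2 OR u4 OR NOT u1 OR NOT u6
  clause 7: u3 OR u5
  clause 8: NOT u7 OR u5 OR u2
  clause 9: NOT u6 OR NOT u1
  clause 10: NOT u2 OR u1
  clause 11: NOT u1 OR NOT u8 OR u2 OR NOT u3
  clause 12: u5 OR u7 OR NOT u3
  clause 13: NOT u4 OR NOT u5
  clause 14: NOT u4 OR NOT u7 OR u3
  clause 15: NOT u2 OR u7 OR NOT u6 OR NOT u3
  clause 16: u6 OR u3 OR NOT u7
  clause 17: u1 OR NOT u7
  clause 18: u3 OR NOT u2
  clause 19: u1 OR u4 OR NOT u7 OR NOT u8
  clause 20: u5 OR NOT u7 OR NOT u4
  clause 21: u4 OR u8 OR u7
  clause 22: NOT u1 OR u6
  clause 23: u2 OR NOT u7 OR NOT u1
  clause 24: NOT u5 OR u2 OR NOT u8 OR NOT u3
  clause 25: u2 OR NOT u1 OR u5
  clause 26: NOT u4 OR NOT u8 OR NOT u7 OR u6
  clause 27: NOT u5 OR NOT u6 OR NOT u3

UNSATISFIABLE

Suppose u1 = true.
The clause (NOT u6) is unit, so u6 = false.
That conflicts with the unit clause (u6).
So u1 must be the other value — set u1 = false.
The clause (NOT u6) is unit, so u6 = false.
The clause (NOT u2) is unit, so u2 = false.
The clause (NOT u8) is unit, so u8 = false.
The clause (NOT u7) is unit, so u7 = false.
The clause (u4) is unit, so u4 = true.
The clause (NOT u5) is unit, so u5 = false.
The clause (u3) is unit, so u3 = true.
That conflicts with the unit clause (NOT u3).
Either choice for u1 ends in contradiction.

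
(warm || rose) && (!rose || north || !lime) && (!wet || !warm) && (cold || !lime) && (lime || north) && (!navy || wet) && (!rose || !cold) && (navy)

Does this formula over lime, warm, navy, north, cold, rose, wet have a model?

Satisfiable

Unit clause (navy) forces navy = true.
Unit clause (wet) forces wet = true.
Unit clause (!warm) forces warm = false.
Unit clause (rose) forces rose = true.
Unit clause (!cold) forces cold = false.
Unit clause (!lime) forces lime = false.
Unit clause (north) forces north = true.
This assignment satisfies each clause.
A satisfying assignment: lime=false, warm=false, navy=true, north=true, cold=false, rose=true, wet=true.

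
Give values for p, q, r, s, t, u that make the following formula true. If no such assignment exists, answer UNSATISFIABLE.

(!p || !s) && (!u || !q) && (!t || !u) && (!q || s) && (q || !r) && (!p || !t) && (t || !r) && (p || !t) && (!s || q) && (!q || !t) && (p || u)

p ↦ true; q ↦ false; r ↦ false; s ↦ false; t ↦ false; u ↦ true

Suppose p = true.
(!s) alone gives s = false.
(!q) alone gives q = false.
(!r) alone gives r = false.
(!t) alone gives t = false.
All clauses hold; u can take either value.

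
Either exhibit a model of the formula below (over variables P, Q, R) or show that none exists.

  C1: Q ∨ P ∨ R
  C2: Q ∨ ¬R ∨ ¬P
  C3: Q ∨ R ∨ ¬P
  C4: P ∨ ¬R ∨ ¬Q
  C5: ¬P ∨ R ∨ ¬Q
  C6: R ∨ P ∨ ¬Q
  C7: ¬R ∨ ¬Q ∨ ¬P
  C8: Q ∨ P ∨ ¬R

UNSATISFIABLE

Case Q = True:
Case P = True:
From the singleton clause (R), R = True.
Now (¬R) is unsatisfied and unit — conflict.
That branch fails; take P = False instead.
From the singleton clause (¬R), R = False.
Now (R) is unsatisfied and unit — conflict.
Either choice for P ends in contradiction.
That branch fails; take Q = False instead.
Case P = True:
From the singleton clause (¬R), R = False.
Now (R) is unsatisfied and unit — conflict.
That branch fails; take P = False instead.
From the singleton clause (R), R = True.
Now (¬R) is unsatisfied and unit — conflict.
Either choice for P ends in contradiction.
Either choice for Q ends in contradiction.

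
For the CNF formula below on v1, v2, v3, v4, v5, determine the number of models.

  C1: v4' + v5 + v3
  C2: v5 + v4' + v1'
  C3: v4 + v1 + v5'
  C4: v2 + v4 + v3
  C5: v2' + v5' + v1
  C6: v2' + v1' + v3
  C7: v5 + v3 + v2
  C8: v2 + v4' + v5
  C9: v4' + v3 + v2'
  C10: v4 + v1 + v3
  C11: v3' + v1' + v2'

There are 2^5 = 32 truth assignments over (v1, v2, v3, v4, v5).
Split on v2. With v2 = 1, the clauses containing v2 are satisfied and v2' drops from the rest; 2 of the 2^4 = 16 assignments to the other variables satisfy what remains.
With v2 = 0, by the same count on the reduced clause set, 7 assignments work.
Total: 2 + 7 = 9.

9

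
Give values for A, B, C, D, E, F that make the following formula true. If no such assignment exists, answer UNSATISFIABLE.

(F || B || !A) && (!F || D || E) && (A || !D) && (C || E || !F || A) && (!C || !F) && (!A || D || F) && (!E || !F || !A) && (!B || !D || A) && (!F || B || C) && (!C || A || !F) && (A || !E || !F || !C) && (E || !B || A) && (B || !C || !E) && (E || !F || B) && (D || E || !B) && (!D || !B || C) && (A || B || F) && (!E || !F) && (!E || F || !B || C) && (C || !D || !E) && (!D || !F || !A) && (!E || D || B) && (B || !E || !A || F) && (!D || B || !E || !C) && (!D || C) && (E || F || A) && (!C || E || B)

Case A = false:
From the singleton clause (!D), D = false.
Case F = false:
From the singleton clause (B), B = true.
From the singleton clause (E), E = true.
From the singleton clause (C), C = true.
This assignment satisfies each clause.

A ↦ false,  B ↦ true,  C ↦ true,  D ↦ false,  E ↦ true,  F ↦ false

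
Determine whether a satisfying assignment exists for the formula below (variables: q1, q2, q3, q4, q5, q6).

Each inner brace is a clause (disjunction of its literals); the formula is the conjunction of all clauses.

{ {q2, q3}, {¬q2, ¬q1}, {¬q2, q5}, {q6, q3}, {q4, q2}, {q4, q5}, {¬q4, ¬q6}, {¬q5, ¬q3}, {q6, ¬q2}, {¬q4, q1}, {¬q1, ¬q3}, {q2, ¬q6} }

Branch on q2: set q2 = True.
The clause (¬q1) is unit, so q1 = False.
The clause (q5) is unit, so q5 = True.
The clause (¬q3) is unit, so q3 = False.
The clause (q6) is unit, so q6 = True.
The clause (¬q4) is unit, so q4 = False.
All clauses are satisfied.
A satisfying assignment: q1=False; q2=True; q3=False; q4=False; q5=True; q6=True.

Satisfiable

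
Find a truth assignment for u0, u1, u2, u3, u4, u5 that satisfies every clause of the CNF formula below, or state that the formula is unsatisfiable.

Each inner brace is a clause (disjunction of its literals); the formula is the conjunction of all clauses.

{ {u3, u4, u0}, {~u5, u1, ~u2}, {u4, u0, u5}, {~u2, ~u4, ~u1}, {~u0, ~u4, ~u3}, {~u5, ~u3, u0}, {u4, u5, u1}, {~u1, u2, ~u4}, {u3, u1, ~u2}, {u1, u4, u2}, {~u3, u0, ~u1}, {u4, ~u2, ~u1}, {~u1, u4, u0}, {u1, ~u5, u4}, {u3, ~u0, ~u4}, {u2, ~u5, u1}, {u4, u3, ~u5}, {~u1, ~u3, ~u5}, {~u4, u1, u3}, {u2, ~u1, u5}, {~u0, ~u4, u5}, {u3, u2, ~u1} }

Branch on u3: set u3 = 1.
Branch on u0: set u0 = 0.
From the singleton clause (~u5), u5 = 0.
From the singleton clause (u4), u4 = 1.
From the singleton clause (~u1), u1 = 0.
Every clause is now satisfied; u2 is unconstrained.

u0 ↦ 0, u1 ↦ 0, u2 ↦ 0, u3 ↦ 1, u4 ↦ 1, u5 ↦ 0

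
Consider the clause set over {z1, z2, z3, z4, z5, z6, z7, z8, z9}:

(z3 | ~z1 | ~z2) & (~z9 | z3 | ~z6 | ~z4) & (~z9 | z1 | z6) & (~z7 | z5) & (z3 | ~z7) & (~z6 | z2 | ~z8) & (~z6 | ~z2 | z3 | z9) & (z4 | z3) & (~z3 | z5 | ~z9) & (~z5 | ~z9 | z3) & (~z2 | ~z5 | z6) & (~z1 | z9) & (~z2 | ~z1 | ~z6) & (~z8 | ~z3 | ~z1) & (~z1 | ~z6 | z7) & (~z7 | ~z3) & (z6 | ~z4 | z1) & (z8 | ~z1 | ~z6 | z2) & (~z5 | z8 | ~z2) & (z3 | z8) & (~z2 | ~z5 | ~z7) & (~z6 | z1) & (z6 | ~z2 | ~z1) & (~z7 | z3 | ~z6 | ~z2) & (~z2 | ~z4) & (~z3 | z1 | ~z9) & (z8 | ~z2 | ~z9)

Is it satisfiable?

Branch on z7: set z7 = 0.
Branch on z4: set z4 = 0.
Unit clause (z3) forces z3 = 1.
Branch on z5: set z5 = 0.
Unit clause (~z9) forces z9 = 0.
Unit clause (~z1) forces z1 = 0.
Unit clause (~z6) forces z6 = 0.
Every clause is now satisfied; z2, z8 are unconstrained.
A satisfying assignment: z1=0; z2=1; z3=1; z4=0; z5=0; z6=0; z7=0; z8=0; z9=0.

Yes, satisfiable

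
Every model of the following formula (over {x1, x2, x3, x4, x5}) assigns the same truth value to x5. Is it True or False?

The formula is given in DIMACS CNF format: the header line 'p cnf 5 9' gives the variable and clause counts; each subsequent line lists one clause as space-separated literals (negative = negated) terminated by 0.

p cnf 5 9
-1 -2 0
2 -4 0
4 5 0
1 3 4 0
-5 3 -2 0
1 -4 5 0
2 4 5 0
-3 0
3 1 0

Suppose x5 = False.
Unit clause (x4) forces x4 = True.
Unit clause (x2) forces x2 = True.
Unit clause (¬x1) forces x1 = False.
Now (x1) is unsatisfied and unit — conflict.
So every satisfying assignment has x5 = True.

True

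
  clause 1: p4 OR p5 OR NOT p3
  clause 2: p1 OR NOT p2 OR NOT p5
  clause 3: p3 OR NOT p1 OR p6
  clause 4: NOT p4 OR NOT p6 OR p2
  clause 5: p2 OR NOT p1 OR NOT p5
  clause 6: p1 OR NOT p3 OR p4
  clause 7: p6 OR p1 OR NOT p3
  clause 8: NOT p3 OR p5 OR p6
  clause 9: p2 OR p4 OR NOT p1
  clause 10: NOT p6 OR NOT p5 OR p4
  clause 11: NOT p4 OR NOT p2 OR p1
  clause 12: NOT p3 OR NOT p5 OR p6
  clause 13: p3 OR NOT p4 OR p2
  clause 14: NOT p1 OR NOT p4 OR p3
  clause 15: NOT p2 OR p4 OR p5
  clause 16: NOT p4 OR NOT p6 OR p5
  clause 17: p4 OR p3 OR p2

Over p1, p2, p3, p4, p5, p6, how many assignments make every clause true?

There are 2^6 = 64 truth assignments over (p1, p2, p3, p4, p5, p6).
Split on p1. With p1 = true, the clauses containing p1 are satisfied and NOT p1 drops from the rest; 1 of the 2^5 = 32 assignments to the other variables satisfy what remains.
With p1 = false, by the same count on the reduced clause set, 0 assignments work.
(One model: p1=T, p2=T, p3=T, p4=T, p5=T, p6=T.)
Total: 1 + 0 = 1.

1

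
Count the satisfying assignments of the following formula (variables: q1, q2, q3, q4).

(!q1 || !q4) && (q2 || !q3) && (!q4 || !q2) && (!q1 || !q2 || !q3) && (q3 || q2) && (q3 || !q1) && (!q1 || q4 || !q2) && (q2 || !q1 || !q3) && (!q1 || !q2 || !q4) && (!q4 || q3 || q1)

2

There are 2^4 = 16 truth assignments over (q1, q2, q3, q4).
Check each against the 10 clauses (columns in the order q1, q2, q3, q4):
  F F F F  ✗ fails (q3 || q2)
  F F F T  ✗ fails (q3 || q2)
  F F T F  ✗ fails (q2 || !q3)
  F F T T  ✗ fails (q2 || !q3)
  F T F F  ✓ satisfies all
  F T F T  ✗ fails (!q4 || !q2)
  F T T F  ✓ satisfies all
  F T T T  ✗ fails (!q4 || !q2)
  T F F F  ✗ fails (q3 || q2)
  T F F T  ✗ fails (!q1 || !q4)
  T F T F  ✗ fails (q2 || !q3)
  T F T T  ✗ fails (!q1 || !q4)
  T T F F  ✗ fails (q3 || !q1)
  T T F T  ✗ fails (!q1 || !q4)
  T T T F  ✗ fails (!q1 || !q2 || !q3)
  T T T T  ✗ fails (!q1 || !q4)
2 of the 16 rows are models.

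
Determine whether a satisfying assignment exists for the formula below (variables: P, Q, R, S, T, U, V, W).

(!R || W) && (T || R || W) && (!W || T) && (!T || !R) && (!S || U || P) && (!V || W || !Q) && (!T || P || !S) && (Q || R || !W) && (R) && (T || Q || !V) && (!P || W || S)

Unsatisfiable

(R) alone gives R = true.
(W) alone gives W = true.
(T) alone gives T = true.
That conflicts with the unit clause (!T).
No assignment satisfies every clause.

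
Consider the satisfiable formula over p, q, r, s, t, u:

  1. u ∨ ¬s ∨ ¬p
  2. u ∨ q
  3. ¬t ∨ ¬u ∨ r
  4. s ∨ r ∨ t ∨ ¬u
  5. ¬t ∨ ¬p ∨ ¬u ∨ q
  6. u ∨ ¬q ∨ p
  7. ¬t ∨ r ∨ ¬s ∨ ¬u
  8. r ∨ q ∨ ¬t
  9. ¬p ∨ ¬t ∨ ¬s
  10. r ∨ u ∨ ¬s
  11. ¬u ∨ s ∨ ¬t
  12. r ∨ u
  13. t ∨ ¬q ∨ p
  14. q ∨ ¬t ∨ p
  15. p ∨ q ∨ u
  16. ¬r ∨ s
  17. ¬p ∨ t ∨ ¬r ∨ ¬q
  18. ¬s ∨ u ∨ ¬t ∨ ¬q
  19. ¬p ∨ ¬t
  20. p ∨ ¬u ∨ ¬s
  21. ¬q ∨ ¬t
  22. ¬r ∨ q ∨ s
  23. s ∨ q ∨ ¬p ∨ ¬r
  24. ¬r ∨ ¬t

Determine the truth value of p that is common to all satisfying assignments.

Suppose p = False.
Try u = True.
From the singleton clause (¬s), s = False.
From the singleton clause (¬t), t = False.
From the singleton clause (r), r = True.
But (¬r) is also a unit clause — contradiction.
That branch fails; take u = False instead.
From the singleton clause (q), q = True.
But (¬q) is also a unit clause — contradiction.
Both values of u lead to a conflict.
So every satisfying assignment has p = True.

True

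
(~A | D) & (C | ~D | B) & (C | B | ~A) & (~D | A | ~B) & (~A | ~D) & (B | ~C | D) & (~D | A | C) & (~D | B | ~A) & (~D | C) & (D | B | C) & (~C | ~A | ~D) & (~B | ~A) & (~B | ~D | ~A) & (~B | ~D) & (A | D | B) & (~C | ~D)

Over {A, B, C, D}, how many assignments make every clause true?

There are 2^4 = 16 truth assignments over (A, B, C, D).
Check each against the 16 clauses (columns in the order A, B, C, D):
  F F F F  ✗ fails (D | B | C)
  F F F T  ✗ fails (C | ~D | B)
  F F T F  ✗ fails (B | ~C | D)
  F F T T  ✗ fails (~C | ~D)
  F T F F  ✓ satisfies all
  F T F T  ✗ fails (~D | A | ~B)
  F T T F  ✓ satisfies all
  F T T T  ✗ fails (~D | A | ~B)
  T F F F  ✗ fails (~A | D)
  T F F T  ✗ fails (C | ~D | B)
  T F T F  ✗ fails (~A | D)
  T F T T  ✗ fails (~A | ~D)
  T T F F  ✗ fails (~A | D)
  T T F T  ✗ fails (~A | ~D)
  T T T F  ✗ fails (~A | D)
  T T T T  ✗ fails (~A | ~D)
2 of the 16 rows are models.

2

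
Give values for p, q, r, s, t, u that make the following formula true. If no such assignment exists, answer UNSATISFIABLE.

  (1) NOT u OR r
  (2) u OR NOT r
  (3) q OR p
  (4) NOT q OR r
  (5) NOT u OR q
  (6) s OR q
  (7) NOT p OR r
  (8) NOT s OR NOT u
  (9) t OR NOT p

p ↦ false,  q ↦ true,  r ↦ true,  s ↦ false,  t ↦ false,  u ↦ true

Case u = true:
From the singleton clause (r), r = true.
From the singleton clause (q), q = true.
From the singleton clause (NOT s), s = false.
Case t = false:
From the singleton clause (NOT p), p = false.
Every clause now holds.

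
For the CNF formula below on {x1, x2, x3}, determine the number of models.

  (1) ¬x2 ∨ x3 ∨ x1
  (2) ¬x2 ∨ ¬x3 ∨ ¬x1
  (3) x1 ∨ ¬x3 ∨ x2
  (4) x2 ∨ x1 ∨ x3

There are 2^3 = 8 truth assignments over (x1, x2, x3).
Check each against the 4 clauses (columns in the order x1, x2, x3):
  F F F  ✗ fails (x2 ∨ x1 ∨ x3)
  F F T  ✗ fails (x1 ∨ ¬x3 ∨ x2)
  F T F  ✗ fails (¬x2 ∨ x3 ∨ x1)
  F T T  ✓ satisfies all
  T F F  ✓ satisfies all
  T F T  ✓ satisfies all
  T T F  ✓ satisfies all
  T T T  ✗ fails (¬x2 ∨ ¬x3 ∨ ¬x1)
4 of the 8 rows are models.

4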